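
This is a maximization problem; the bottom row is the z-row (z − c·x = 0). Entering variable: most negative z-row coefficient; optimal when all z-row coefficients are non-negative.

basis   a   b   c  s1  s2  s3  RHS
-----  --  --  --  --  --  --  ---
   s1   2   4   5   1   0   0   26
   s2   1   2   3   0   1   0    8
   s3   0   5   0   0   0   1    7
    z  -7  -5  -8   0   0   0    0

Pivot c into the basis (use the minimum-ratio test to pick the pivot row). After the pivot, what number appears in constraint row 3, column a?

Ratio test on column c — row 1: 26/5 = 26/5; row 2: 8/3 = 8/3; row 3: entry 0 ≤ 0. Minimum is 8/3 at row 2 (s2 leaves); pivot element 3.
Divide row 2 by 3; eliminate column c from the other rows.
Row 3 update in column a: 0 − 0·(1/3) = 0.

0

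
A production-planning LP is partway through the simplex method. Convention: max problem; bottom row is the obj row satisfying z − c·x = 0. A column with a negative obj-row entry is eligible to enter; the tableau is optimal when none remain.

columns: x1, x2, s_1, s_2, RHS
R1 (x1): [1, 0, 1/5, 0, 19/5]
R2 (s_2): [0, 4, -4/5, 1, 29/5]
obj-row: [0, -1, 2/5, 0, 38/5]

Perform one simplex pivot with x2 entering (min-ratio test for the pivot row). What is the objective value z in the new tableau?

181/20

Ratio test on column x2 — row 1: entry 0 ≤ 0; row 2: (29/5)/4 = 29/20. Minimum is 29/20 at row 2 (s_2 leaves); pivot element 4.
Pivot on row 2; the obj-row RHS becomes 38/5 − (-1)·(29/20) = 181/20.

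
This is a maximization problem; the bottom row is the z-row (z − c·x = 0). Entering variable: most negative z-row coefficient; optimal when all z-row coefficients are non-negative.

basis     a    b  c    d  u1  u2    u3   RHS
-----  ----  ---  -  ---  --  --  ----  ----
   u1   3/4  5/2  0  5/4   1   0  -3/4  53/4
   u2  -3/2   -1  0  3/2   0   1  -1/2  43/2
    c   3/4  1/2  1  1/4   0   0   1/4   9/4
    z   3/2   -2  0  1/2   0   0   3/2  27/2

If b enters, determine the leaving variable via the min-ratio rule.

c

Column b entries and ratios — u1: (53/4)/(5/2) = 53/10; u2: -1 ≤ 0, skip; c: (9/4)/(1/2) = 9/2.
Smallest ratio is 9/2 in the row of c, so c leaves.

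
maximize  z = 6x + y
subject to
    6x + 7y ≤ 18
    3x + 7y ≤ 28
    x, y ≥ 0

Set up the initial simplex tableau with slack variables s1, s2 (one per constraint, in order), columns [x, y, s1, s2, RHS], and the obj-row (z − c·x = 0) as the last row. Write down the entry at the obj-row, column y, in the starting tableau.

-1

The obj-row carries the negated objective coefficients: the y entry is -1.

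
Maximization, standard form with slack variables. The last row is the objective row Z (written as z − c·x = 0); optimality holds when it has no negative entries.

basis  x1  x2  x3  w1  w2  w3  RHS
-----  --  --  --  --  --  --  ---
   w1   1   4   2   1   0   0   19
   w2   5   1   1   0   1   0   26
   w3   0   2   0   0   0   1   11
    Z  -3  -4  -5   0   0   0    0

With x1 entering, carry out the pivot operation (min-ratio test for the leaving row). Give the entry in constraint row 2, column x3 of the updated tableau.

1/5

Ratio test on column x1 — row 1: 19/1 = 19; row 2: 26/5 = 26/5; row 3: entry 0 ≤ 0. Minimum is 26/5 at row 2 (w2 leaves); pivot element 5.
Divide row 2 by 5; eliminate column x1 from the other rows.
In the new row 2, the x3 entry is the old entry divided by the pivot: 1/5 = 1/5.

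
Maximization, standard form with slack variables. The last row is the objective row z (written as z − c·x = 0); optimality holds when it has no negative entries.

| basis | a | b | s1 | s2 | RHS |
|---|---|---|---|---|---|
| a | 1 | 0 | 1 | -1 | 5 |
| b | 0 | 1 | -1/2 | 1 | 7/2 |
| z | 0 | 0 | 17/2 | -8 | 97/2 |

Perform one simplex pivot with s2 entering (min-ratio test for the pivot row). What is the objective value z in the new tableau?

Ratio test on column s2 — row 1: entry -1 ≤ 0; row 2: (7/2)/1 = 7/2. Minimum is 7/2 at row 2 (b leaves); pivot element 1.
Pivot on row 2; the z-row RHS becomes 97/2 − (-8)·(7/2) = 153/2.

153/2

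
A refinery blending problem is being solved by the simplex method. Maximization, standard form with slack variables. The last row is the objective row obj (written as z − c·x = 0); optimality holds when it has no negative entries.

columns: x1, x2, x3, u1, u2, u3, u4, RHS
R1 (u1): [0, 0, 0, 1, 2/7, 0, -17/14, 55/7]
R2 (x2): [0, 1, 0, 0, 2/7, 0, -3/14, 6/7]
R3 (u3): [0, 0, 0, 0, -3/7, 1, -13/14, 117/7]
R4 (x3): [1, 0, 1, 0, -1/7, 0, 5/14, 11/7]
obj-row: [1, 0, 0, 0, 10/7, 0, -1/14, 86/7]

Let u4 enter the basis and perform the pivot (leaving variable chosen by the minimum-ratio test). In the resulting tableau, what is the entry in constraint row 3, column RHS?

Ratio test on column u4 — row 1: entry -17/14 ≤ 0; row 2: entry -3/14 ≤ 0; row 3: entry -13/14 ≤ 0; row 4: (11/7)/(5/14) = 22/5. Minimum is 22/5 at row 4 (x3 leaves); pivot element 5/14.
Divide row 4 by 5/14; eliminate column u4 from the other rows.
Row 3 update in column RHS: 117/7 − (-13/14)·(22/5) = 104/5.

104/5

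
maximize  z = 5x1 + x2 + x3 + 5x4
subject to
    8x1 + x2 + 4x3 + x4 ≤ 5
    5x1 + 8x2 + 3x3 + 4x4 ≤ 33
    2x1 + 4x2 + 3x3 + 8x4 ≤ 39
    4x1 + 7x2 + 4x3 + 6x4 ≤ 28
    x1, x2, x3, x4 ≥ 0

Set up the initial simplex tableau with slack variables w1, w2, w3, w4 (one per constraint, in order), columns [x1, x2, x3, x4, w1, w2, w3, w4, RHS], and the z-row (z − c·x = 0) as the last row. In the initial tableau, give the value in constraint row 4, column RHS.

28

The RHS of constraint 4 is b_4 = 28.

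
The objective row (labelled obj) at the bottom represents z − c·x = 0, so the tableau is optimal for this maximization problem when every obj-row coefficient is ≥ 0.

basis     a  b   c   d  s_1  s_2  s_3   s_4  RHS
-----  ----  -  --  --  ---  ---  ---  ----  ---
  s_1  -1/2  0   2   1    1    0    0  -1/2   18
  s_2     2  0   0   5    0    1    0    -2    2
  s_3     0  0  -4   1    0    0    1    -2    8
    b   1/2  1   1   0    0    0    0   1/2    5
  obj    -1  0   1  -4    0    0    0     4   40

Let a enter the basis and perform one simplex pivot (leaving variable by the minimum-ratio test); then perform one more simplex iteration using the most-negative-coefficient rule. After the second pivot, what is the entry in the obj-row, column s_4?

Ratio test on column a — row 1: entry -1/2 ≤ 0; row 2: 2/2 = 1; row 3: entry 0 ≤ 0; row 4: 5/(1/2) = 10. Minimum is 1 at row 2 (s_2 leaves); pivot element 2.
Divide row 2 by 2; eliminate column a from the other rows.
Second iteration: most negative obj-row entry is -3/2 in column d, so d enters.
Ratio test on column d — row 1: (37/2)/(9/4) = 74/9; row 2: 1/(5/2) = 2/5; row 3: 8/1 = 8; row 4: entry -5/4 ≤ 0. Minimum is 2/5 at row 2 (a leaves); pivot element 5/2.
Divide row 2 by 5/2; eliminate column d from the other rows.
After both pivots, the entry at the obj-row, column s_4 is 12/5.

12/5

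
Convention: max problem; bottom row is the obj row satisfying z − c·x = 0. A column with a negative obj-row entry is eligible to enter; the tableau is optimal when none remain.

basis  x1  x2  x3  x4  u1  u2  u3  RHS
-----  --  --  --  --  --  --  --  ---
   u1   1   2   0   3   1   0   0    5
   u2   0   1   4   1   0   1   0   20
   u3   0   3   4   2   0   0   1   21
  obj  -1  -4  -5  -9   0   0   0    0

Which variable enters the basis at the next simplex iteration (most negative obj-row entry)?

x4

Negative obj-row entries: x1: -1, x2: -4, x3: -5, x4: -9.
The most negative is -9 in column x4, so x4 enters.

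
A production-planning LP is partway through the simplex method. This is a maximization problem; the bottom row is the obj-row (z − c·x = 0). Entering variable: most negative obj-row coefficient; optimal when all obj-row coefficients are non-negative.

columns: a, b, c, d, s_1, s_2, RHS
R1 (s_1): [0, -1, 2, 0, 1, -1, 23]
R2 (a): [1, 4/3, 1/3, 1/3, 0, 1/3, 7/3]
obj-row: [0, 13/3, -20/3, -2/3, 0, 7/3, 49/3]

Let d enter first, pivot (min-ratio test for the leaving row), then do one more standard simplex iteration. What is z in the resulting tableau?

63

Ratio test on column d — row 1: entry 0 ≤ 0; row 2: (7/3)/(1/3) = 7. Minimum is 7 at row 2 (a leaves); pivot element 1/3.
Pivot on row 2; the obj-row RHS becomes 49/3 − (-2/3)·7 = 21.
Next entering variable (most negative obj-row entry -6): c.
Ratio test on column c — row 1: 23/2 = 23/2; row 2: 7/1 = 7. Minimum is 7 at row 2 (d leaves); pivot element 1.
After the second pivot the obj-row RHS is 21 − (-6)·7 = 63.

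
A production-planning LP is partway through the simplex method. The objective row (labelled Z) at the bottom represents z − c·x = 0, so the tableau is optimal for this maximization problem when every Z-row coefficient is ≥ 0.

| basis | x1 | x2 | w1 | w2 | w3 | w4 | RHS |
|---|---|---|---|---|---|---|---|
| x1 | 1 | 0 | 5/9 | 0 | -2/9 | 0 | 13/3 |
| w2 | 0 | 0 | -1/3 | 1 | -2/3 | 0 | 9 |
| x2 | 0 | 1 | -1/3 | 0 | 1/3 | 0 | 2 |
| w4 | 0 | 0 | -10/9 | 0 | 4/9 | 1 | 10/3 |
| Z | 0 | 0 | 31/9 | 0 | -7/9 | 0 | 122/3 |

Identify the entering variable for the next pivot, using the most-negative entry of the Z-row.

w3

Negative Z-row entries: w3: -7/9.
The most negative is -7/9 in column w3, so w3 enters.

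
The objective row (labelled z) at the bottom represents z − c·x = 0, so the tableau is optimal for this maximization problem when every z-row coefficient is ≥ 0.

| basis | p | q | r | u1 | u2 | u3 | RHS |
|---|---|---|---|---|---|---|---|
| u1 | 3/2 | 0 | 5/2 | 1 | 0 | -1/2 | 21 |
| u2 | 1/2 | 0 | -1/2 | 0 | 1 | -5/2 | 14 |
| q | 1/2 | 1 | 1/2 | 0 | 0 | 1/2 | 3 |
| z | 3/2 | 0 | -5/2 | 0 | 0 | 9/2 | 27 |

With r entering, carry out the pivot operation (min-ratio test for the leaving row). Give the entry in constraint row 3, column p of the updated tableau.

1

Ratio test on column r — row 1: 21/(5/2) = 42/5; row 2: entry -1/2 ≤ 0; row 3: 3/(1/2) = 6. Minimum is 6 at row 3 (q leaves); pivot element 1/2.
Divide row 3 by 1/2; eliminate column r from the other rows.
In the new row 3, the p entry is the old entry divided by the pivot: (1/2)/(1/2) = 1.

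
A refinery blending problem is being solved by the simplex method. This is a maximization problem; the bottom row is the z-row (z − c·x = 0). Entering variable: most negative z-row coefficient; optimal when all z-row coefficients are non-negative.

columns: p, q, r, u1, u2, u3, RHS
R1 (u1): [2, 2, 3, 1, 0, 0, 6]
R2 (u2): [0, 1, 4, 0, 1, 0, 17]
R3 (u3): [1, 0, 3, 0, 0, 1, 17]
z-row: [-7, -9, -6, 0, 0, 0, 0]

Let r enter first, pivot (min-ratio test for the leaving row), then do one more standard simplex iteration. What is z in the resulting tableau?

Ratio test on column r — row 1: 6/3 = 2; row 2: 17/4 = 17/4; row 3: 17/3 = 17/3. Minimum is 2 at row 1 (u1 leaves); pivot element 3.
Pivot on row 1; the z-row RHS becomes 0 − (-6)·2 = 12.
Next entering variable (most negative z-row entry -5): q.
Ratio test on column q — row 1: 2/(2/3) = 3; row 2: entry -5/3 ≤ 0; row 3: entry -2 ≤ 0. Minimum is 3 at row 1 (r leaves); pivot element 2/3.
After the second pivot the z-row RHS is 12 − (-5)·3 = 27.

27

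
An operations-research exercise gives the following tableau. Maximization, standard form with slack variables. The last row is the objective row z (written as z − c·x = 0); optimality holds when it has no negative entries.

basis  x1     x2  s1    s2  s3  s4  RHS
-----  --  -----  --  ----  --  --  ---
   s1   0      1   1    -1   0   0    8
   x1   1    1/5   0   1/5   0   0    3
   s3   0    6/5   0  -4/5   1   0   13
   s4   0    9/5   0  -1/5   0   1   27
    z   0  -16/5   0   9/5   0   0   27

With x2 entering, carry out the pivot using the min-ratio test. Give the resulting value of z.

Ratio test on column x2 — row 1: 8/1 = 8; row 2: 3/(1/5) = 15; row 3: 13/(6/5) = 65/6; row 4: 27/(9/5) = 15. Minimum is 8 at row 1 (s1 leaves); pivot element 1.
Pivot on row 1; the z-row RHS becomes 27 − (-16/5)·8 = 263/5.

263/5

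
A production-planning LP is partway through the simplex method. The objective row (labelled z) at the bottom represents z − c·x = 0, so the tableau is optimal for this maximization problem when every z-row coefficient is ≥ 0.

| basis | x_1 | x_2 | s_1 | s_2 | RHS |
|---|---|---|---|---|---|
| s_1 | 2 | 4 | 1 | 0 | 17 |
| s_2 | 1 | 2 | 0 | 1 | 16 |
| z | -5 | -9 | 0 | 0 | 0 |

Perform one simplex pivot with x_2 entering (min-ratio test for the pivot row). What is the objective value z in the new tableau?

153/4

Ratio test on column x_2 — row 1: 17/4 = 17/4; row 2: 16/2 = 8. Minimum is 17/4 at row 1 (s_1 leaves); pivot element 4.
Pivot on row 1; the z-row RHS becomes 0 − (-9)·(17/4) = 153/4.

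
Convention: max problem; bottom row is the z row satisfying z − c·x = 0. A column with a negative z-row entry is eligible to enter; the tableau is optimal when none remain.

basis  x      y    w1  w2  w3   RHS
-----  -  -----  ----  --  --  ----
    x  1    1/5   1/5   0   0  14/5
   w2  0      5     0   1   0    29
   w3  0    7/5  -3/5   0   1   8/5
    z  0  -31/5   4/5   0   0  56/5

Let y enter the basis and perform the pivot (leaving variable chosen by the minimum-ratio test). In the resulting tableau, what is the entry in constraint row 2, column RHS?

Ratio test on column y — row 1: (14/5)/(1/5) = 14; row 2: 29/5 = 29/5; row 3: (8/5)/(7/5) = 8/7. Minimum is 8/7 at row 3 (w3 leaves); pivot element 7/5.
Divide row 3 by 7/5; eliminate column y from the other rows.
Row 2 update in column RHS: 29 − 5·(8/7) = 163/7.

163/7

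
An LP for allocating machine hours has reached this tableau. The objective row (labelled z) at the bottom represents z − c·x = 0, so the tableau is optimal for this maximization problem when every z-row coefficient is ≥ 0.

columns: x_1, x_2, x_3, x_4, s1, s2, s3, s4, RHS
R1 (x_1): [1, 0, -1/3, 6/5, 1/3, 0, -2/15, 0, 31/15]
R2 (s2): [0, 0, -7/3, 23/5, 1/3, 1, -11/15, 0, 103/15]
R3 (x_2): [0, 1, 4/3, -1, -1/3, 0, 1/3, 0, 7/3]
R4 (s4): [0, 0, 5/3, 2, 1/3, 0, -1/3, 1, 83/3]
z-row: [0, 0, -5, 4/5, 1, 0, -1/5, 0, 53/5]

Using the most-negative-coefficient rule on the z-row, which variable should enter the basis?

x_3

Negative z-row entries: x_3: -5, s3: -1/5.
The most negative is -5 in column x_3, so x_3 enters.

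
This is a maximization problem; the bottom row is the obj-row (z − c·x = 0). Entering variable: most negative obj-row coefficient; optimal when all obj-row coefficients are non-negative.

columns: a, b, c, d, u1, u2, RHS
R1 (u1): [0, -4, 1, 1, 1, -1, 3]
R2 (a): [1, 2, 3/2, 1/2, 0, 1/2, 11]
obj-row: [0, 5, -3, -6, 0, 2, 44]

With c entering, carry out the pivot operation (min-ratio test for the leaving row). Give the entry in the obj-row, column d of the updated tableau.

-3

Ratio test on column c — row 1: 3/1 = 3; row 2: 11/(3/2) = 22/3. Minimum is 3 at row 1 (u1 leaves); pivot element 1.
Divide row 1 by 1; eliminate column c from the other rows.
obj-row update in column d: -6 − (-3)·1 = -3.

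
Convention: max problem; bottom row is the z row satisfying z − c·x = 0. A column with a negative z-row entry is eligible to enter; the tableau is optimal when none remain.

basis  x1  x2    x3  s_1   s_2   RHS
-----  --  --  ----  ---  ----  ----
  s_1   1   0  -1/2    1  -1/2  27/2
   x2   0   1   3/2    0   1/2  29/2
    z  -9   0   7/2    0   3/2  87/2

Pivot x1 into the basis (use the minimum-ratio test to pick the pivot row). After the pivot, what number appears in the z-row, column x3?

Ratio test on column x1 — row 1: (27/2)/1 = 27/2; row 2: entry 0 ≤ 0. Minimum is 27/2 at row 1 (s_1 leaves); pivot element 1.
Divide row 1 by 1; eliminate column x1 from the other rows.
z-row update in column x3: 7/2 − (-9)·(-1/2) = -1.

-1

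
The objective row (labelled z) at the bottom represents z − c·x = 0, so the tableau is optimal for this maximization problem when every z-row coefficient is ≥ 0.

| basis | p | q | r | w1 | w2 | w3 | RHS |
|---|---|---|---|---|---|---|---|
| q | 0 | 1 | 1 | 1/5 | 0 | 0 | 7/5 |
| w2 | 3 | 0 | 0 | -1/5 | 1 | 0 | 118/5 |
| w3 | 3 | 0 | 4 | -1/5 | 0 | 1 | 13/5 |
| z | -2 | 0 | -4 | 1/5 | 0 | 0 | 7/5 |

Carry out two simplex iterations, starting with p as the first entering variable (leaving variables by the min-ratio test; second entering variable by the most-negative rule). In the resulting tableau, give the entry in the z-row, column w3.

Ratio test on column p — row 1: entry 0 ≤ 0; row 2: (118/5)/3 = 118/15; row 3: (13/5)/3 = 13/15. Minimum is 13/15 at row 3 (w3 leaves); pivot element 3.
Divide row 3 by 3; eliminate column p from the other rows.
Second iteration: most negative z-row entry is -4/3 in column r, so r enters.
Ratio test on column r — row 1: (7/5)/1 = 7/5; row 2: entry -4 ≤ 0; row 3: (13/15)/(4/3) = 13/20. Minimum is 13/20 at row 3 (p leaves); pivot element 4/3.
Divide row 3 by 4/3; eliminate column r from the other rows.
After both pivots, the entry at the z-row, column w3 is 1.

1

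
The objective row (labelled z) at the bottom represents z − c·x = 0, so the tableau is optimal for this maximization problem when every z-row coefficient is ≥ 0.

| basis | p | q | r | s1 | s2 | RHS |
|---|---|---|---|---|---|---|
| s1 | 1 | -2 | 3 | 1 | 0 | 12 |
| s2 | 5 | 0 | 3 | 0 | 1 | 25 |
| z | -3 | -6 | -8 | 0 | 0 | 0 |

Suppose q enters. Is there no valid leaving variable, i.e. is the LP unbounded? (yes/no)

yes

Every constraint-row entry in column q is ≤ 0, so increasing q is unbounded.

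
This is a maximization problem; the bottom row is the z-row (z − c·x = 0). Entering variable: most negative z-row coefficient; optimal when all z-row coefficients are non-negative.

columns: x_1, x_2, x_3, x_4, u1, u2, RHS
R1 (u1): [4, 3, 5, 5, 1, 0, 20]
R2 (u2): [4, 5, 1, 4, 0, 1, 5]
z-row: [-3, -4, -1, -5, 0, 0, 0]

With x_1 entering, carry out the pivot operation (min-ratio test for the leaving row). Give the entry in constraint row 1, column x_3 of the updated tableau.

4

Ratio test on column x_1 — row 1: 20/4 = 5; row 2: 5/4 = 5/4. Minimum is 5/4 at row 2 (u2 leaves); pivot element 4.
Divide row 2 by 4; eliminate column x_1 from the other rows.
Row 1 update in column x_3: 5 − 4·(1/4) = 4.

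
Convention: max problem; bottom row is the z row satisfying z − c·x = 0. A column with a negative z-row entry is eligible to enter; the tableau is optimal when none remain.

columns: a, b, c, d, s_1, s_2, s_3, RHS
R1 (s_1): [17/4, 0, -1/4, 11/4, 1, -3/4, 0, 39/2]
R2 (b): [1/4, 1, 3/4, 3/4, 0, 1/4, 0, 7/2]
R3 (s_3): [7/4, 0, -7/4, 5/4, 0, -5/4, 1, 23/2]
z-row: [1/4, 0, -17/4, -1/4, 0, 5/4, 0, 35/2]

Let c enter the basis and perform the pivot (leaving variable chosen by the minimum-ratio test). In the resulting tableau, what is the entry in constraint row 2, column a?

1/3

Ratio test on column c — row 1: entry -1/4 ≤ 0; row 2: (7/2)/(3/4) = 14/3; row 3: entry -7/4 ≤ 0. Minimum is 14/3 at row 2 (b leaves); pivot element 3/4.
Divide row 2 by 3/4; eliminate column c from the other rows.
In the new row 2, the a entry is the old entry divided by the pivot: (1/4)/(3/4) = 1/3.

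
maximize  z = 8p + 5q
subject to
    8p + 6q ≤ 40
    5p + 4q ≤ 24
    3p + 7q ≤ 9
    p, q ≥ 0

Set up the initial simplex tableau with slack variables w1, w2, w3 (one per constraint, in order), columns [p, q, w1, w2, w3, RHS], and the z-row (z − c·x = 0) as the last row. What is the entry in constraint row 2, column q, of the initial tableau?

4

Constraint 2 has coefficient 4 on q.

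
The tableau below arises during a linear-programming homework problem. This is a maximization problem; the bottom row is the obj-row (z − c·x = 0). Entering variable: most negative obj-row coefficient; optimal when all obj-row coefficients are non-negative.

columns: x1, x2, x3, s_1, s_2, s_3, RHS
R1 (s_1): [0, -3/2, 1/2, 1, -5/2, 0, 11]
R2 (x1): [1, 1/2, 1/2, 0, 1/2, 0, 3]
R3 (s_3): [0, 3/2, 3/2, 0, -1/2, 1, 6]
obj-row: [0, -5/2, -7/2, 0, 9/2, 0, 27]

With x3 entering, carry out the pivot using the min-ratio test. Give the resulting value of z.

41

Ratio test on column x3 — row 1: 11/(1/2) = 22; row 2: 3/(1/2) = 6; row 3: 6/(3/2) = 4. Minimum is 4 at row 3 (s_3 leaves); pivot element 3/2.
Pivot on row 3; the obj-row RHS becomes 27 − (-7/2)·4 = 41.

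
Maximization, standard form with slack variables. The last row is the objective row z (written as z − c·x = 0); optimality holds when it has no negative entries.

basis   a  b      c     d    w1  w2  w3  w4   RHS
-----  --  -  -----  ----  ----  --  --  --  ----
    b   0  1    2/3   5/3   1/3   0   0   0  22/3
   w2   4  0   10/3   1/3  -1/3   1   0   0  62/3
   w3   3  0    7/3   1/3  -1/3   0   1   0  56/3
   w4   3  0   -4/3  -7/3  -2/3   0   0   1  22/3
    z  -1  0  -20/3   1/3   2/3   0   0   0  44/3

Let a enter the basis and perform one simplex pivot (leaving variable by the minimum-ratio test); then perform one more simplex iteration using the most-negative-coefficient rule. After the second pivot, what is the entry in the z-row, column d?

Ratio test on column a — row 1: entry 0 ≤ 0; row 2: (62/3)/4 = 31/6; row 3: (56/3)/3 = 56/9; row 4: (22/3)/3 = 22/9. Minimum is 22/9 at row 4 (w4 leaves); pivot element 3.
Divide row 4 by 3; eliminate column a from the other rows.
Second iteration: most negative z-row entry is -64/9 in column c, so c enters.
Ratio test on column c — row 1: (22/3)/(2/3) = 11; row 2: (98/9)/(46/9) = 49/23; row 3: (34/3)/(11/3) = 34/11; row 4: entry -4/9 ≤ 0. Minimum is 49/23 at row 2 (w2 leaves); pivot element 46/9.
Divide row 2 by 46/9; eliminate column c from the other rows.
After both pivots, the entry at the z-row, column d is 100/23.

100/23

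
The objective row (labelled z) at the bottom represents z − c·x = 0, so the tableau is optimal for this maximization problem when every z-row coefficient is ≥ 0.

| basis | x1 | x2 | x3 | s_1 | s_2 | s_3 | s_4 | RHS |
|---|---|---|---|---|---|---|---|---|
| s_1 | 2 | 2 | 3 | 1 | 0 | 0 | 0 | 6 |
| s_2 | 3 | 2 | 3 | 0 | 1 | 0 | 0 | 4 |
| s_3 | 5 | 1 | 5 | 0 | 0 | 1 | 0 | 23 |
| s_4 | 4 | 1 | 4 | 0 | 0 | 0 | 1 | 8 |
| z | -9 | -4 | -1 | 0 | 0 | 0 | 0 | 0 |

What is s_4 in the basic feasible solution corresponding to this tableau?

8

s_4 is basic (row 4); its value is the RHS of that row, 8.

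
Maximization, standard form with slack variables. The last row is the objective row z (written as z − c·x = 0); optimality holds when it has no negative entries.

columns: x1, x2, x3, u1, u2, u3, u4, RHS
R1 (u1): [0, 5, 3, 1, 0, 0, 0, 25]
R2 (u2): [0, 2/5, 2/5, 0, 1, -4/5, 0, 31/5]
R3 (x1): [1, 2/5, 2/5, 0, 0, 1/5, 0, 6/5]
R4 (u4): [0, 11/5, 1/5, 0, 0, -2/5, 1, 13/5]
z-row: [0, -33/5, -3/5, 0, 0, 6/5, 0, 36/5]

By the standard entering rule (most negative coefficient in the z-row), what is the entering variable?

x2

Negative z-row entries: x2: -33/5, x3: -3/5.
The most negative is -33/5 in column x2, so x2 enters.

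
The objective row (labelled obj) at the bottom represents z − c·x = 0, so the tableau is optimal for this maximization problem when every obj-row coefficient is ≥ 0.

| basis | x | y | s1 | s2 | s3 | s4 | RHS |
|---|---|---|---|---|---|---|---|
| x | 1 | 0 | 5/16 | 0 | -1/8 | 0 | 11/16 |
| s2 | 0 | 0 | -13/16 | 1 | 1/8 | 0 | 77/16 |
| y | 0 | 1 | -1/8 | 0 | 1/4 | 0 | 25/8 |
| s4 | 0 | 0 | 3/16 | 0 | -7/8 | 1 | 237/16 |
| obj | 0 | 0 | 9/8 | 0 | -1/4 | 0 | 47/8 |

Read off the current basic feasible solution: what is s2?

77/16

s2 is basic (row 2); its value is the RHS of that row, 77/16.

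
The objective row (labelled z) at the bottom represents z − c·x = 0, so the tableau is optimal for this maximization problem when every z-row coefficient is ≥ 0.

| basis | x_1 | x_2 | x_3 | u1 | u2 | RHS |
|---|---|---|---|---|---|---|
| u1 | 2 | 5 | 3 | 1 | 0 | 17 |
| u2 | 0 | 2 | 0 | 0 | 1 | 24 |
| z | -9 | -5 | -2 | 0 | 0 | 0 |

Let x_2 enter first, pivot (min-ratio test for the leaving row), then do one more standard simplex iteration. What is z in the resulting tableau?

Ratio test on column x_2 — row 1: 17/5 = 17/5; row 2: 24/2 = 12. Minimum is 17/5 at row 1 (u1 leaves); pivot element 5.
Pivot on row 1; the z-row RHS becomes 0 − (-5)·(17/5) = 17.
Next entering variable (most negative z-row entry -7): x_1.
Ratio test on column x_1 — row 1: (17/5)/(2/5) = 17/2; row 2: entry -4/5 ≤ 0. Minimum is 17/2 at row 1 (x_2 leaves); pivot element 2/5.
After the second pivot the z-row RHS is 17 − (-7)·(17/2) = 153/2.

153/2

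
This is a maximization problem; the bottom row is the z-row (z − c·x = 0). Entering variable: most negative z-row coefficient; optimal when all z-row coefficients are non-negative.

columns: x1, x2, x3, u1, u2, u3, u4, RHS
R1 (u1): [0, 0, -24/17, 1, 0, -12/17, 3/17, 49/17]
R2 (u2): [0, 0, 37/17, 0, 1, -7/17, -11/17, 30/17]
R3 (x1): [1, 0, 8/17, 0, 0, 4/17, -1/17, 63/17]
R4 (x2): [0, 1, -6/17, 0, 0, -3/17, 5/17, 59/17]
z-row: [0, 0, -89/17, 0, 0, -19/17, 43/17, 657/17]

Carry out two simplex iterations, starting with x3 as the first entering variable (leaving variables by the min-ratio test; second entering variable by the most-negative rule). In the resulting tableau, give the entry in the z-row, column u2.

1

Ratio test on column x3 — row 1: entry -24/17 ≤ 0; row 2: (30/17)/(37/17) = 30/37; row 3: (63/17)/(8/17) = 63/8; row 4: entry -6/17 ≤ 0. Minimum is 30/37 at row 2 (u2 leaves); pivot element 37/17.
Divide row 2 by 37/17; eliminate column x3 from the other rows.
Second iteration: most negative z-row entry is -78/37 in column u3, so u3 enters.
Ratio test on column u3 — row 1: entry -36/37 ≤ 0; row 2: entry -7/37 ≤ 0; row 3: (123/37)/(12/37) = 41/4; row 4: entry -9/37 ≤ 0. Minimum is 41/4 at row 3 (x1 leaves); pivot element 12/37.
Divide row 3 by 12/37; eliminate column u3 from the other rows.
After both pivots, the entry at the z-row, column u2 is 1.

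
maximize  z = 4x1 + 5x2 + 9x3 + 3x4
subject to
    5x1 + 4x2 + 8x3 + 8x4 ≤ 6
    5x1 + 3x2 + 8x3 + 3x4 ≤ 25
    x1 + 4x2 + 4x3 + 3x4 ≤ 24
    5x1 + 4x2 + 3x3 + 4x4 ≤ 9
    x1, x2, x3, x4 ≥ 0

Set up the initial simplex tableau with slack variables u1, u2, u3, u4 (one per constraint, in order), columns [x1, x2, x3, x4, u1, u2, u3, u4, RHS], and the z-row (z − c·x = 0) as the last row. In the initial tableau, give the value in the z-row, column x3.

The z-row carries the negated objective coefficients: the x3 entry is -9.

-9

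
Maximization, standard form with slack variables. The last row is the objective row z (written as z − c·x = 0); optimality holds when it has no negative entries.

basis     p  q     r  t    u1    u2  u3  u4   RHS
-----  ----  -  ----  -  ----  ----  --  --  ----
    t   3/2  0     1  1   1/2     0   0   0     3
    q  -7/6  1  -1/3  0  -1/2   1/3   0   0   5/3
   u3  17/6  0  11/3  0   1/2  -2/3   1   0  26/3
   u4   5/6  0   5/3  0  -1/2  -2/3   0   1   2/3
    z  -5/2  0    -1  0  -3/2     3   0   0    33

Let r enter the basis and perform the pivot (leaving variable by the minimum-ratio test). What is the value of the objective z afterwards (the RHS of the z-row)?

167/5

Ratio test on column r — row 1: 3/1 = 3; row 2: entry -1/3 ≤ 0; row 3: (26/3)/(11/3) = 26/11; row 4: (2/3)/(5/3) = 2/5. Minimum is 2/5 at row 4 (u4 leaves); pivot element 5/3.
Pivot on row 4; the z-row RHS becomes 33 − (-1)·(2/5) = 167/5.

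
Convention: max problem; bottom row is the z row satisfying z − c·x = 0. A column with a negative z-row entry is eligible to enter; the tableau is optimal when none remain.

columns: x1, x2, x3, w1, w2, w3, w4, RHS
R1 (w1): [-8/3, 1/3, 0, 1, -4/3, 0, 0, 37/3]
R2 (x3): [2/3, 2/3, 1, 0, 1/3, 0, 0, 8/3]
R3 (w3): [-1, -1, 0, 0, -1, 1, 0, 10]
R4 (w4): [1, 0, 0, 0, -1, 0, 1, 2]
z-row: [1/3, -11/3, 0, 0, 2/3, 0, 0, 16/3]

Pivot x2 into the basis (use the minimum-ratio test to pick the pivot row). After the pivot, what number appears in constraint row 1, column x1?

Ratio test on column x2 — row 1: (37/3)/(1/3) = 37; row 2: (8/3)/(2/3) = 4; row 3: entry -1 ≤ 0; row 4: entry 0 ≤ 0. Minimum is 4 at row 2 (x3 leaves); pivot element 2/3.
Divide row 2 by 2/3; eliminate column x2 from the other rows.
Row 1 update in column x1: -8/3 − (1/3)·1 = -3.

-3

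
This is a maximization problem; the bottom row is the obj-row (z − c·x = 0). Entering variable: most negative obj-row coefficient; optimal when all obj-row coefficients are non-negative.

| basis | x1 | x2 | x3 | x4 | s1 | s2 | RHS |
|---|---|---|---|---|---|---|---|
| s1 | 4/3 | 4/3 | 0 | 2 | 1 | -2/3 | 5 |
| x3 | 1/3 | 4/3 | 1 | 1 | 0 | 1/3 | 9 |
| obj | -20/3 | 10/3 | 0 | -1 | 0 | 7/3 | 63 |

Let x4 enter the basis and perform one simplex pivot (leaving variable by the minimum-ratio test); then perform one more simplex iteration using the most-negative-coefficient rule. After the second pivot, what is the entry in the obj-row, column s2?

Ratio test on column x4 — row 1: 5/2 = 5/2; row 2: 9/1 = 9. Minimum is 5/2 at row 1 (s1 leaves); pivot element 2.
Divide row 1 by 2; eliminate column x4 from the other rows.
Second iteration: most negative obj-row entry is -6 in column x1, so x1 enters.
Ratio test on column x1 — row 1: (5/2)/(2/3) = 15/4; row 2: entry -1/3 ≤ 0. Minimum is 15/4 at row 1 (x4 leaves); pivot element 2/3.
Divide row 1 by 2/3; eliminate column x1 from the other rows.
After both pivots, the entry at the obj-row, column s2 is -1.

-1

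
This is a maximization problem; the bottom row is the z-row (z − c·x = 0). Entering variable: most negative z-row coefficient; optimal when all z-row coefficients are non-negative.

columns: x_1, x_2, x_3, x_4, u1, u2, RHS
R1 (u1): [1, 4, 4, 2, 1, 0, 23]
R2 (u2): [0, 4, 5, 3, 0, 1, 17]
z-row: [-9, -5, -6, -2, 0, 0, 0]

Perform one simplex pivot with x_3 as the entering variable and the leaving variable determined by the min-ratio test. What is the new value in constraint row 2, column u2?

1/5

Ratio test on column x_3 — row 1: 23/4 = 23/4; row 2: 17/5 = 17/5. Minimum is 17/5 at row 2 (u2 leaves); pivot element 5.
Divide row 2 by 5; eliminate column x_3 from the other rows.
In the new row 2, the u2 entry is the old entry divided by the pivot: 1/5 = 1/5.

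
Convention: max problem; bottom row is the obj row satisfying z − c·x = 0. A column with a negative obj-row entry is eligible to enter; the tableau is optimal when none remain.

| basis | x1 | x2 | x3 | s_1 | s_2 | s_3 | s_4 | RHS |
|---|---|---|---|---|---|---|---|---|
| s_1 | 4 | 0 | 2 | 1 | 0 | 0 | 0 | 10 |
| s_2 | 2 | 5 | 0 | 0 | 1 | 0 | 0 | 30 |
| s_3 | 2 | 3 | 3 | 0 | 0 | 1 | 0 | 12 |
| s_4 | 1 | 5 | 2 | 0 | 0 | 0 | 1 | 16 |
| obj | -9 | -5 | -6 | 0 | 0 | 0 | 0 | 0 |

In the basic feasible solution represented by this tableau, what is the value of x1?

x1 is not in the basis, so in the current basic feasible solution x1 = 0.

0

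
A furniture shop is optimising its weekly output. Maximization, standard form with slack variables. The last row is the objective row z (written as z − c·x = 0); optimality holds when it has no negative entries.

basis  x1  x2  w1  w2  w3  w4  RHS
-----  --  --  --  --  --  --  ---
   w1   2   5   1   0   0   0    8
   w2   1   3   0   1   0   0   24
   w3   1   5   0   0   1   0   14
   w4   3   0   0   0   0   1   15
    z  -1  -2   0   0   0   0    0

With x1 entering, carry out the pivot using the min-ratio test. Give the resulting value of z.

4

Ratio test on column x1 — row 1: 8/2 = 4; row 2: 24/1 = 24; row 3: 14/1 = 14; row 4: 15/3 = 5. Minimum is 4 at row 1 (w1 leaves); pivot element 2.
Pivot on row 1; the z-row RHS becomes 0 − (-1)·4 = 4.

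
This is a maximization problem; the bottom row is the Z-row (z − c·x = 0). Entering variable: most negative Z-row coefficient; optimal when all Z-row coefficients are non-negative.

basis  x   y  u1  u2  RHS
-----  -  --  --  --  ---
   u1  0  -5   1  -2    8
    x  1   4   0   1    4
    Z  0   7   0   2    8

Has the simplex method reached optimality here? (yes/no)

Every Z-row coefficient is ≥ 0, so the tableau is optimal.

yes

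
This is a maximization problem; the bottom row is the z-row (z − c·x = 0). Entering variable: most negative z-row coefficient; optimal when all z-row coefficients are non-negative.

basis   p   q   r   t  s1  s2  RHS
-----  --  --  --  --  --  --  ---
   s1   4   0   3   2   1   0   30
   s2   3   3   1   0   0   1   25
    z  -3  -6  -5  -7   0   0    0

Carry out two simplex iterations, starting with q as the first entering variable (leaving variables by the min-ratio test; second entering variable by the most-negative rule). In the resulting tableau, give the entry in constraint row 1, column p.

2

Ratio test on column q — row 1: entry 0 ≤ 0; row 2: 25/3 = 25/3. Minimum is 25/3 at row 2 (s2 leaves); pivot element 3.
Divide row 2 by 3; eliminate column q from the other rows.
Second iteration: most negative z-row entry is -7 in column t, so t enters.
Ratio test on column t — row 1: 30/2 = 15; row 2: entry 0 ≤ 0. Minimum is 15 at row 1 (s1 leaves); pivot element 2.
Divide row 1 by 2; eliminate column t from the other rows.
After both pivots, the entry at constraint row 1, column p is 2.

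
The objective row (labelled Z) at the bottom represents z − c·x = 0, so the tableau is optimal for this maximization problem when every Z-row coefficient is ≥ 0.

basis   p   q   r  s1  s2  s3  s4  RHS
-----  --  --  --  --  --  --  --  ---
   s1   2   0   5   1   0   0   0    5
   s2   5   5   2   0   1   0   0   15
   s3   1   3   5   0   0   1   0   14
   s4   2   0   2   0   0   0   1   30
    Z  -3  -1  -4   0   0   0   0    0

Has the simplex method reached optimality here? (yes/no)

The Z-row has a negative entry -4 in column r, so it is not optimal.

no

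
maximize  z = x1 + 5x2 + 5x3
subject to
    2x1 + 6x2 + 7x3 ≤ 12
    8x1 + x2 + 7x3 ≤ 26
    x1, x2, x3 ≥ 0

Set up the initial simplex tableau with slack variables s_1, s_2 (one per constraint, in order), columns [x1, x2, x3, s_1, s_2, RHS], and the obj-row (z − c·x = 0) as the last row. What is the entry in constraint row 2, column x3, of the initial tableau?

7

Constraint 2 has coefficient 7 on x3.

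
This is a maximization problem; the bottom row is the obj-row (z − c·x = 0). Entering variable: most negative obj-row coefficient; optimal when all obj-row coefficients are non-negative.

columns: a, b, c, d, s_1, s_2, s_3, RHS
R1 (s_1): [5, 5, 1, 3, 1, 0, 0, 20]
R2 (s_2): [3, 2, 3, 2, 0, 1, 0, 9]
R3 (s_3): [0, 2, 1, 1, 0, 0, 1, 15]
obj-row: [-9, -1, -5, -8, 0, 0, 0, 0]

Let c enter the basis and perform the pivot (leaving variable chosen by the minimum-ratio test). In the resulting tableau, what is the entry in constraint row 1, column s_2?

Ratio test on column c — row 1: 20/1 = 20; row 2: 9/3 = 3; row 3: 15/1 = 15. Minimum is 3 at row 2 (s_2 leaves); pivot element 3.
Divide row 2 by 3; eliminate column c from the other rows.
Row 1 update in column s_2: 0 − 1·(1/3) = -1/3.

-1/3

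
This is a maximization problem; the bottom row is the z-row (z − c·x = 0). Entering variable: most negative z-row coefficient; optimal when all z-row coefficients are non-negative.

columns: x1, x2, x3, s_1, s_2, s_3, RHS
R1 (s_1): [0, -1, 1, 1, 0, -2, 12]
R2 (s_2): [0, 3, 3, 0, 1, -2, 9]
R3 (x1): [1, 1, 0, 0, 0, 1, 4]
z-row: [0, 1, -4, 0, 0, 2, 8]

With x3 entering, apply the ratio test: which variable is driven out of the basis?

Column x3 entries and ratios — s_1: 12/1 = 12; s_2: 9/3 = 3; x1: 0 ≤ 0, skip.
Smallest ratio is 3 in the row of s_2, so s_2 leaves.

s_2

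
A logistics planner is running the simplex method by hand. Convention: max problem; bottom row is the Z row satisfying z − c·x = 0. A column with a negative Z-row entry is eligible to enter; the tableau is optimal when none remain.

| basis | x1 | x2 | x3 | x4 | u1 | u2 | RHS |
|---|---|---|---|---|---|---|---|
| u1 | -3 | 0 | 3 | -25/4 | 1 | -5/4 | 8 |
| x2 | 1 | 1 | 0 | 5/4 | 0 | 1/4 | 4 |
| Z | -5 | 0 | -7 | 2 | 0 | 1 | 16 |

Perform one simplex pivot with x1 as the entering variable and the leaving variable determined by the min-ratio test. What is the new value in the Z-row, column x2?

5

Ratio test on column x1 — row 1: entry -3 ≤ 0; row 2: 4/1 = 4. Minimum is 4 at row 2 (x2 leaves); pivot element 1.
Divide row 2 by 1; eliminate column x1 from the other rows.
Z-row update in column x2: 0 − (-5)·1 = 5.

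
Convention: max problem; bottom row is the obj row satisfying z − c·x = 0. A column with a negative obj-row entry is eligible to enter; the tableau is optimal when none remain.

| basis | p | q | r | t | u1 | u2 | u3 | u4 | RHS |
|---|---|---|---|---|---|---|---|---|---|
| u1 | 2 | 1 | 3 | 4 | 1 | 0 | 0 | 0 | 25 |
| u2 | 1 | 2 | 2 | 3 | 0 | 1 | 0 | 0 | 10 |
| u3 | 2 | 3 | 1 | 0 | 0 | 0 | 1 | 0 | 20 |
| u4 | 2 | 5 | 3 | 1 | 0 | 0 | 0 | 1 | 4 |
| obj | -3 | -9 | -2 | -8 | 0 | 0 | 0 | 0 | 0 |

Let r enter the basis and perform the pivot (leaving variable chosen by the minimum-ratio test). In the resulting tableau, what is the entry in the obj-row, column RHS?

8/3

Ratio test on column r — row 1: 25/3 = 25/3; row 2: 10/2 = 5; row 3: 20/1 = 20; row 4: 4/3 = 4/3. Minimum is 4/3 at row 4 (u4 leaves); pivot element 3.
Divide row 4 by 3; eliminate column r from the other rows.
obj-row update in column RHS: 0 − (-2)·(4/3) = 8/3.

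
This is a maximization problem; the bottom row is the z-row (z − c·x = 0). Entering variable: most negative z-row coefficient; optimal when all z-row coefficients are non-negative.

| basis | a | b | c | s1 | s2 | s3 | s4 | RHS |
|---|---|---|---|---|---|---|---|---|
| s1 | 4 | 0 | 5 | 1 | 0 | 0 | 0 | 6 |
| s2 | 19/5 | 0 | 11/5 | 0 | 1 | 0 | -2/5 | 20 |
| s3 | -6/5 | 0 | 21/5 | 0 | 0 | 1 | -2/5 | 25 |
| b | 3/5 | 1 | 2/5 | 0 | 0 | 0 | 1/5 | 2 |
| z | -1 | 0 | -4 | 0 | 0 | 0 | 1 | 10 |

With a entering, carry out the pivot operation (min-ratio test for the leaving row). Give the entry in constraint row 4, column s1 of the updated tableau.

Ratio test on column a — row 1: 6/4 = 3/2; row 2: 20/(19/5) = 100/19; row 3: entry -6/5 ≤ 0; row 4: 2/(3/5) = 10/3. Minimum is 3/2 at row 1 (s1 leaves); pivot element 4.
Divide row 1 by 4; eliminate column a from the other rows.
Row 4 update in column s1: 0 − (3/5)·(1/4) = -3/20.

-3/20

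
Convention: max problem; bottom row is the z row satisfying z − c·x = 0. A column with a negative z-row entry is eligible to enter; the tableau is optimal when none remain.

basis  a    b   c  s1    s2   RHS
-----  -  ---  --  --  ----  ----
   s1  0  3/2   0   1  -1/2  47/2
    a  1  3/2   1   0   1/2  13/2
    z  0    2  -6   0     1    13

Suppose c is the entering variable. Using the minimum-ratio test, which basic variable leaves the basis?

a

Column c entries and ratios — s1: 0 ≤ 0, skip; a: (13/2)/1 = 13/2.
Smallest ratio is 13/2 in the row of a, so a leaves.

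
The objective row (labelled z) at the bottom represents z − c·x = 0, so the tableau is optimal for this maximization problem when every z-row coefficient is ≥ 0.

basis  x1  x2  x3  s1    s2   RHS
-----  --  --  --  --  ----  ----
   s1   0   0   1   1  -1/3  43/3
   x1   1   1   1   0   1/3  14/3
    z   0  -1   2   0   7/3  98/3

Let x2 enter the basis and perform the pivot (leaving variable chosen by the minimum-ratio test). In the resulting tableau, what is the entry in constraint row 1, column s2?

-1/3

Ratio test on column x2 — row 1: entry 0 ≤ 0; row 2: (14/3)/1 = 14/3. Minimum is 14/3 at row 2 (x1 leaves); pivot element 1.
Divide row 2 by 1; eliminate column x2 from the other rows.
Row 1 update in column s2: -1/3 − 0·(1/3) = -1/3.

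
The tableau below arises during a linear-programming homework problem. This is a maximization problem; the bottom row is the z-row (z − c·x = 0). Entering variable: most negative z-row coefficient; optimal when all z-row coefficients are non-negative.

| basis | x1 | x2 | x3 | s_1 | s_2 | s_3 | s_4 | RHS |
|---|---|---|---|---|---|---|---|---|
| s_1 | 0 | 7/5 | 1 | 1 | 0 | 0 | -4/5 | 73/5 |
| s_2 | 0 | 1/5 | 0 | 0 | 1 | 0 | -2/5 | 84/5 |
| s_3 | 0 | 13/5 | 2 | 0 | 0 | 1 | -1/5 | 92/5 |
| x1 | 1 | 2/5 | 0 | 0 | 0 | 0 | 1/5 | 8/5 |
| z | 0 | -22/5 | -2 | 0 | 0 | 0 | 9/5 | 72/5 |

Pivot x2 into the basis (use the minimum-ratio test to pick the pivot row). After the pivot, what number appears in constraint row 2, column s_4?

-1/2

Ratio test on column x2 — row 1: (73/5)/(7/5) = 73/7; row 2: (84/5)/(1/5) = 84; row 3: (92/5)/(13/5) = 92/13; row 4: (8/5)/(2/5) = 4. Minimum is 4 at row 4 (x1 leaves); pivot element 2/5.
Divide row 4 by 2/5; eliminate column x2 from the other rows.
Row 2 update in column s_4: -2/5 − (1/5)·(1/2) = -1/2.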